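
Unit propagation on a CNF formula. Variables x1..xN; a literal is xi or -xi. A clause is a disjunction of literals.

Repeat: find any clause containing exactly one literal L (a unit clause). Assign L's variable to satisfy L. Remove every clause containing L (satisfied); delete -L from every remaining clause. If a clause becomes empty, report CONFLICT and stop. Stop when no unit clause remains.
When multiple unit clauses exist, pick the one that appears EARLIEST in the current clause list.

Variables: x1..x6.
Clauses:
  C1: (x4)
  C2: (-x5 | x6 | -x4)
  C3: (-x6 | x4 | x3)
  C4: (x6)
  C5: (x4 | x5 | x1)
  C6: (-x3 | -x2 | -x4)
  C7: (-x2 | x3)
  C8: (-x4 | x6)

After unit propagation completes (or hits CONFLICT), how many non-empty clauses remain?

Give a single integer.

Answer: 2

Derivation:
unit clause [4] forces x4=T; simplify:
  drop -4 from [-5, 6, -4] -> [-5, 6]
  drop -4 from [-3, -2, -4] -> [-3, -2]
  drop -4 from [-4, 6] -> [6]
  satisfied 3 clause(s); 5 remain; assigned so far: [4]
unit clause [6] forces x6=T; simplify:
  satisfied 3 clause(s); 2 remain; assigned so far: [4, 6]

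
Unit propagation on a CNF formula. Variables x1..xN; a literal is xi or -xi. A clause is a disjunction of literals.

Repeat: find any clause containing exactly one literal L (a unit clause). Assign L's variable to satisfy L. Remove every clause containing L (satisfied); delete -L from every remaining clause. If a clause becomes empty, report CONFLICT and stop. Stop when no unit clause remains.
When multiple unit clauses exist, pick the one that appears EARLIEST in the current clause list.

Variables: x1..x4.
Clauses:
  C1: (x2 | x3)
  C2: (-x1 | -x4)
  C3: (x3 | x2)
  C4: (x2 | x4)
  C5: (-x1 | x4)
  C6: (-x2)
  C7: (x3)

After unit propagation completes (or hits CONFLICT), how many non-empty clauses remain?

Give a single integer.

Answer: 0

Derivation:
unit clause [-2] forces x2=F; simplify:
  drop 2 from [2, 3] -> [3]
  drop 2 from [3, 2] -> [3]
  drop 2 from [2, 4] -> [4]
  satisfied 1 clause(s); 6 remain; assigned so far: [2]
unit clause [3] forces x3=T; simplify:
  satisfied 3 clause(s); 3 remain; assigned so far: [2, 3]
unit clause [4] forces x4=T; simplify:
  drop -4 from [-1, -4] -> [-1]
  satisfied 2 clause(s); 1 remain; assigned so far: [2, 3, 4]
unit clause [-1] forces x1=F; simplify:
  satisfied 1 clause(s); 0 remain; assigned so far: [1, 2, 3, 4]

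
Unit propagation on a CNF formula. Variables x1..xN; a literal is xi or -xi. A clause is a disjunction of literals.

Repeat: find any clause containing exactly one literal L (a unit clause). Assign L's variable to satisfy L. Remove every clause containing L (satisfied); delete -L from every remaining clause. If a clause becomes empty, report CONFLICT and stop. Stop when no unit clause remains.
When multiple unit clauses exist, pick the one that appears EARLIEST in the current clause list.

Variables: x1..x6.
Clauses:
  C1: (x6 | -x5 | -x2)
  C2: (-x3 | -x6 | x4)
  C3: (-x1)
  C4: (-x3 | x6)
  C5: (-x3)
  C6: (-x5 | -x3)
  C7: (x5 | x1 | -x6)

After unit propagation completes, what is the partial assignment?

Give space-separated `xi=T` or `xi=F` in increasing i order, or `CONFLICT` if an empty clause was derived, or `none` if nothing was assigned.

unit clause [-1] forces x1=F; simplify:
  drop 1 from [5, 1, -6] -> [5, -6]
  satisfied 1 clause(s); 6 remain; assigned so far: [1]
unit clause [-3] forces x3=F; simplify:
  satisfied 4 clause(s); 2 remain; assigned so far: [1, 3]

Answer: x1=F x3=F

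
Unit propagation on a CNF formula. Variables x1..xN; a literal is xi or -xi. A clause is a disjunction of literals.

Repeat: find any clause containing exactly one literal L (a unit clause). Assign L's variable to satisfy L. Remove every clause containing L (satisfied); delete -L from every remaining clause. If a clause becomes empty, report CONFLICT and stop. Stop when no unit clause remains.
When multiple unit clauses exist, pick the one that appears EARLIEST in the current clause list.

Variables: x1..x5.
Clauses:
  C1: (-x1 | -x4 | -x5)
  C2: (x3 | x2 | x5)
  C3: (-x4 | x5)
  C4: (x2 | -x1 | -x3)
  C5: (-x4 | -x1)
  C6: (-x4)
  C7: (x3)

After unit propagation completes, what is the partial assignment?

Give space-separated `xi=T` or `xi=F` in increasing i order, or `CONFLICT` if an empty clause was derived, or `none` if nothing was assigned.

Answer: x3=T x4=F

Derivation:
unit clause [-4] forces x4=F; simplify:
  satisfied 4 clause(s); 3 remain; assigned so far: [4]
unit clause [3] forces x3=T; simplify:
  drop -3 from [2, -1, -3] -> [2, -1]
  satisfied 2 clause(s); 1 remain; assigned so far: [3, 4]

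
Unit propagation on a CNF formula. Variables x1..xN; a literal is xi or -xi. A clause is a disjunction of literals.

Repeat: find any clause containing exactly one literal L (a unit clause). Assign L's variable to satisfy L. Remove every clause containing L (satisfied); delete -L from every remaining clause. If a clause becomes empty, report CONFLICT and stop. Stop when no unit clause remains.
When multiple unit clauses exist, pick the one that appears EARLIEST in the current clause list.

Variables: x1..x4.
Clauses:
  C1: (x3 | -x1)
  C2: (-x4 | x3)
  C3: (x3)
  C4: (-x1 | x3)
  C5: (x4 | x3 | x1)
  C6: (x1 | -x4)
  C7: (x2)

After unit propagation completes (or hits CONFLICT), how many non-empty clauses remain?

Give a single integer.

Answer: 1

Derivation:
unit clause [3] forces x3=T; simplify:
  satisfied 5 clause(s); 2 remain; assigned so far: [3]
unit clause [2] forces x2=T; simplify:
  satisfied 1 clause(s); 1 remain; assigned so far: [2, 3]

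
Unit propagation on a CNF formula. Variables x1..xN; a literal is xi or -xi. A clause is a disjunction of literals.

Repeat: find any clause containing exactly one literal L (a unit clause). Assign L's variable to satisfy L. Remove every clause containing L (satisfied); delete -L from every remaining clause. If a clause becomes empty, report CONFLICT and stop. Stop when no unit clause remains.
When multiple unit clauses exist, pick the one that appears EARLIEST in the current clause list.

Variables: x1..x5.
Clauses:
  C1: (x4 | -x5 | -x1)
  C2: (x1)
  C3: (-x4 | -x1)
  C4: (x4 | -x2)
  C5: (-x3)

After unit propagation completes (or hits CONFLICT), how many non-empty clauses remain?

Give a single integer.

Answer: 0

Derivation:
unit clause [1] forces x1=T; simplify:
  drop -1 from [4, -5, -1] -> [4, -5]
  drop -1 from [-4, -1] -> [-4]
  satisfied 1 clause(s); 4 remain; assigned so far: [1]
unit clause [-4] forces x4=F; simplify:
  drop 4 from [4, -5] -> [-5]
  drop 4 from [4, -2] -> [-2]
  satisfied 1 clause(s); 3 remain; assigned so far: [1, 4]
unit clause [-5] forces x5=F; simplify:
  satisfied 1 clause(s); 2 remain; assigned so far: [1, 4, 5]
unit clause [-2] forces x2=F; simplify:
  satisfied 1 clause(s); 1 remain; assigned so far: [1, 2, 4, 5]
unit clause [-3] forces x3=F; simplify:
  satisfied 1 clause(s); 0 remain; assigned so far: [1, 2, 3, 4, 5]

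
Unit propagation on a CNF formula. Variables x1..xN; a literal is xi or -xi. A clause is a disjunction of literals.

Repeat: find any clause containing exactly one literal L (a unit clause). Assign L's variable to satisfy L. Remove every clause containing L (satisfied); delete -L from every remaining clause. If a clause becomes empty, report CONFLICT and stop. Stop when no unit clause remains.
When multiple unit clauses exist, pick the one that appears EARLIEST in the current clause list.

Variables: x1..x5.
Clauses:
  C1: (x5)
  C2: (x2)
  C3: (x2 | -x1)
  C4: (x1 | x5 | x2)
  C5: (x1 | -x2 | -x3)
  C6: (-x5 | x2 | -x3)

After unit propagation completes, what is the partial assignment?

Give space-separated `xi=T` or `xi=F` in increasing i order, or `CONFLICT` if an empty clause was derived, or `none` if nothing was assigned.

Answer: x2=T x5=T

Derivation:
unit clause [5] forces x5=T; simplify:
  drop -5 from [-5, 2, -3] -> [2, -3]
  satisfied 2 clause(s); 4 remain; assigned so far: [5]
unit clause [2] forces x2=T; simplify:
  drop -2 from [1, -2, -3] -> [1, -3]
  satisfied 3 clause(s); 1 remain; assigned so far: [2, 5]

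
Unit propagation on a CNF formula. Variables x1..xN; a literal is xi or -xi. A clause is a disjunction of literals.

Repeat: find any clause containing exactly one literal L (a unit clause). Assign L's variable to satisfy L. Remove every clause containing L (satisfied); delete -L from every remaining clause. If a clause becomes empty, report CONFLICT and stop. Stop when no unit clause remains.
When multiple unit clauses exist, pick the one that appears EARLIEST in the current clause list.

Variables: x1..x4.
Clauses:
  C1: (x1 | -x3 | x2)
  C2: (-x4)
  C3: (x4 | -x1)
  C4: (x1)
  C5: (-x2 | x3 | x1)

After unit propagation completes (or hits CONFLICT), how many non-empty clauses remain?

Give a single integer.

Answer: 2

Derivation:
unit clause [-4] forces x4=F; simplify:
  drop 4 from [4, -1] -> [-1]
  satisfied 1 clause(s); 4 remain; assigned so far: [4]
unit clause [-1] forces x1=F; simplify:
  drop 1 from [1, -3, 2] -> [-3, 2]
  drop 1 from [1] -> [] (empty!)
  drop 1 from [-2, 3, 1] -> [-2, 3]
  satisfied 1 clause(s); 3 remain; assigned so far: [1, 4]
CONFLICT (empty clause)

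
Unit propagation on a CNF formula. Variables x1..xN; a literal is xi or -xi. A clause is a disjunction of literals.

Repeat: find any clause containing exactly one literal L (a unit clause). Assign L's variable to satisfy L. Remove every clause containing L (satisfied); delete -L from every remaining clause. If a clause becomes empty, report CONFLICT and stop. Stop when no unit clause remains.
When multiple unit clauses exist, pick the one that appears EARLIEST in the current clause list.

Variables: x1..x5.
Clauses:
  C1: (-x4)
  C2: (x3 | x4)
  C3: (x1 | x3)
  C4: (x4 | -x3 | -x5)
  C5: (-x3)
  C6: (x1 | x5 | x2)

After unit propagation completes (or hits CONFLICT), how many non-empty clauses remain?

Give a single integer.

unit clause [-4] forces x4=F; simplify:
  drop 4 from [3, 4] -> [3]
  drop 4 from [4, -3, -5] -> [-3, -5]
  satisfied 1 clause(s); 5 remain; assigned so far: [4]
unit clause [3] forces x3=T; simplify:
  drop -3 from [-3, -5] -> [-5]
  drop -3 from [-3] -> [] (empty!)
  satisfied 2 clause(s); 3 remain; assigned so far: [3, 4]
CONFLICT (empty clause)

Answer: 2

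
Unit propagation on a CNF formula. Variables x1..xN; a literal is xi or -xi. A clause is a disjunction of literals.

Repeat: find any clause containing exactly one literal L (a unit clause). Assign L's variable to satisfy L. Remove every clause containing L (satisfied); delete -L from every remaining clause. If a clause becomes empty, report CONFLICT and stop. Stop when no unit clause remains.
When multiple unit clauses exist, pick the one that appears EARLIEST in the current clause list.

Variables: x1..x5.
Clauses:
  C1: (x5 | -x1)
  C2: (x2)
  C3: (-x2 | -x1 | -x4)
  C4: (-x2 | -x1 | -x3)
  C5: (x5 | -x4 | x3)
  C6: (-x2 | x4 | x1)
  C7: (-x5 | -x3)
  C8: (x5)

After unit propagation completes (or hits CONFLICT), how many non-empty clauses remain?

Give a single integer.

unit clause [2] forces x2=T; simplify:
  drop -2 from [-2, -1, -4] -> [-1, -4]
  drop -2 from [-2, -1, -3] -> [-1, -3]
  drop -2 from [-2, 4, 1] -> [4, 1]
  satisfied 1 clause(s); 7 remain; assigned so far: [2]
unit clause [5] forces x5=T; simplify:
  drop -5 from [-5, -3] -> [-3]
  satisfied 3 clause(s); 4 remain; assigned so far: [2, 5]
unit clause [-3] forces x3=F; simplify:
  satisfied 2 clause(s); 2 remain; assigned so far: [2, 3, 5]

Answer: 2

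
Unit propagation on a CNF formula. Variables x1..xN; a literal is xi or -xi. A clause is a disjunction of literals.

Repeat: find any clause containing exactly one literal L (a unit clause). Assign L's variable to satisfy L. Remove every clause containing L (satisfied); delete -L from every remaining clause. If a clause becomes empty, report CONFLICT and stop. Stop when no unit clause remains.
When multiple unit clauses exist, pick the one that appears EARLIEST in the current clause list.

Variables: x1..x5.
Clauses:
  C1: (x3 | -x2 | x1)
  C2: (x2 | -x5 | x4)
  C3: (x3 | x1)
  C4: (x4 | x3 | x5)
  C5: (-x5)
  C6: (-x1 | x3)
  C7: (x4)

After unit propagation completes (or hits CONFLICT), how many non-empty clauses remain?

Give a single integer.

Answer: 3

Derivation:
unit clause [-5] forces x5=F; simplify:
  drop 5 from [4, 3, 5] -> [4, 3]
  satisfied 2 clause(s); 5 remain; assigned so far: [5]
unit clause [4] forces x4=T; simplify:
  satisfied 2 clause(s); 3 remain; assigned so far: [4, 5]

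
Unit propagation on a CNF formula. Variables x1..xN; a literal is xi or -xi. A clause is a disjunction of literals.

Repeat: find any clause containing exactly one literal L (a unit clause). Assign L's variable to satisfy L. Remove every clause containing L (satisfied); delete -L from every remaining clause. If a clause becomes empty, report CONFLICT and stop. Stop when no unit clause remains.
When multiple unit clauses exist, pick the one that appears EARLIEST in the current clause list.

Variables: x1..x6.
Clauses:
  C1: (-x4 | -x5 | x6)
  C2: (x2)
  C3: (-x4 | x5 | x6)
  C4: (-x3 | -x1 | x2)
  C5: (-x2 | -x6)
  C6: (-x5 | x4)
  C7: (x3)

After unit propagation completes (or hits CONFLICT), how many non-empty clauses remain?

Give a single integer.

unit clause [2] forces x2=T; simplify:
  drop -2 from [-2, -6] -> [-6]
  satisfied 2 clause(s); 5 remain; assigned so far: [2]
unit clause [-6] forces x6=F; simplify:
  drop 6 from [-4, -5, 6] -> [-4, -5]
  drop 6 from [-4, 5, 6] -> [-4, 5]
  satisfied 1 clause(s); 4 remain; assigned so far: [2, 6]
unit clause [3] forces x3=T; simplify:
  satisfied 1 clause(s); 3 remain; assigned so far: [2, 3, 6]

Answer: 3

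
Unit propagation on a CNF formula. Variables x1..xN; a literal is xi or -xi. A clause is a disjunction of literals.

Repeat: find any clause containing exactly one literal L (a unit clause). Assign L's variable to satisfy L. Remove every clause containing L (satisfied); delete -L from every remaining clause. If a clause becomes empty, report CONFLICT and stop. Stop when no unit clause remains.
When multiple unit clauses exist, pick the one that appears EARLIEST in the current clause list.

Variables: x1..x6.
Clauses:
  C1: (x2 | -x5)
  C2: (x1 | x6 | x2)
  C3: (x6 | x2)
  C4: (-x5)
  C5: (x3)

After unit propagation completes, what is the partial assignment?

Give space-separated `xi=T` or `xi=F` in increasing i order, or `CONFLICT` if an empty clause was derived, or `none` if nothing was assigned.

Answer: x3=T x5=F

Derivation:
unit clause [-5] forces x5=F; simplify:
  satisfied 2 clause(s); 3 remain; assigned so far: [5]
unit clause [3] forces x3=T; simplify:
  satisfied 1 clause(s); 2 remain; assigned so far: [3, 5]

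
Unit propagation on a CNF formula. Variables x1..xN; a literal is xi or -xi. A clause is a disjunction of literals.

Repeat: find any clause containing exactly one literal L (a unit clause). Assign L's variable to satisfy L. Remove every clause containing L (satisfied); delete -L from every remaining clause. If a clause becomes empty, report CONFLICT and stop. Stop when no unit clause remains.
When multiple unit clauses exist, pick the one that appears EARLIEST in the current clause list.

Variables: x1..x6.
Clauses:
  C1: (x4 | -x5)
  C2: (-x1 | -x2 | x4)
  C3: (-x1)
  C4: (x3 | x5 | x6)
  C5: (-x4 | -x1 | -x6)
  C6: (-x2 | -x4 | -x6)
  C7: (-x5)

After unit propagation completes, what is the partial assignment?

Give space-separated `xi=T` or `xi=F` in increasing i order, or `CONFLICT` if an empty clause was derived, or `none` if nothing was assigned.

unit clause [-1] forces x1=F; simplify:
  satisfied 3 clause(s); 4 remain; assigned so far: [1]
unit clause [-5] forces x5=F; simplify:
  drop 5 from [3, 5, 6] -> [3, 6]
  satisfied 2 clause(s); 2 remain; assigned so far: [1, 5]

Answer: x1=F x5=F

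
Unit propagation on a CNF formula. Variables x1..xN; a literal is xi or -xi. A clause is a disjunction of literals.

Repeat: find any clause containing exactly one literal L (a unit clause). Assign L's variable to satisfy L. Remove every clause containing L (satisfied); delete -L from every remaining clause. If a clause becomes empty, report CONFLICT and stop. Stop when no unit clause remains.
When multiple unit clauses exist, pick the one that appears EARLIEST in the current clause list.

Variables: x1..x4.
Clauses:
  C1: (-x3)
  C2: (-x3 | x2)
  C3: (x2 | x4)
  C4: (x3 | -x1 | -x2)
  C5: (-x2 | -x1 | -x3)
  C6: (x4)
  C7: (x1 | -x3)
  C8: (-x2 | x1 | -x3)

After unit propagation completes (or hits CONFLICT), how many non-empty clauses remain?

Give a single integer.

unit clause [-3] forces x3=F; simplify:
  drop 3 from [3, -1, -2] -> [-1, -2]
  satisfied 5 clause(s); 3 remain; assigned so far: [3]
unit clause [4] forces x4=T; simplify:
  satisfied 2 clause(s); 1 remain; assigned so far: [3, 4]

Answer: 1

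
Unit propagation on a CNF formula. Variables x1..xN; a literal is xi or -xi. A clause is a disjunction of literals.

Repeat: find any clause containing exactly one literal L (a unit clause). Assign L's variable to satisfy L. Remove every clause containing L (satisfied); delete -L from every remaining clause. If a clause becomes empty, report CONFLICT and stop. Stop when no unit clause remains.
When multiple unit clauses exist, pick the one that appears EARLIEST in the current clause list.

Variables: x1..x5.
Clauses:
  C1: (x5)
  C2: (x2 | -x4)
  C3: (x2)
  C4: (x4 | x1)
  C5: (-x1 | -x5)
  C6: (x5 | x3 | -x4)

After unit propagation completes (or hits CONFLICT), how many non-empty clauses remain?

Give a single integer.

unit clause [5] forces x5=T; simplify:
  drop -5 from [-1, -5] -> [-1]
  satisfied 2 clause(s); 4 remain; assigned so far: [5]
unit clause [2] forces x2=T; simplify:
  satisfied 2 clause(s); 2 remain; assigned so far: [2, 5]
unit clause [-1] forces x1=F; simplify:
  drop 1 from [4, 1] -> [4]
  satisfied 1 clause(s); 1 remain; assigned so far: [1, 2, 5]
unit clause [4] forces x4=T; simplify:
  satisfied 1 clause(s); 0 remain; assigned so far: [1, 2, 4, 5]

Answer: 0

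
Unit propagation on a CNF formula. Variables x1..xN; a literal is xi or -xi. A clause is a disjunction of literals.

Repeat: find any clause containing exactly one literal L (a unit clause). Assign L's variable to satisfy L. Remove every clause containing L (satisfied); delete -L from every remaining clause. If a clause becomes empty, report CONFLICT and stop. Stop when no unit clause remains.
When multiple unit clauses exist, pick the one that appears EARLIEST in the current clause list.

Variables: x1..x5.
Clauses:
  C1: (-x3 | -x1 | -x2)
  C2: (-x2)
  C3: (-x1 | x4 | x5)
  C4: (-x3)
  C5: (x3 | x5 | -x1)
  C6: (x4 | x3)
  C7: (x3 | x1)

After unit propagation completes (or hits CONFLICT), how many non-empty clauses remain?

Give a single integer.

Answer: 0

Derivation:
unit clause [-2] forces x2=F; simplify:
  satisfied 2 clause(s); 5 remain; assigned so far: [2]
unit clause [-3] forces x3=F; simplify:
  drop 3 from [3, 5, -1] -> [5, -1]
  drop 3 from [4, 3] -> [4]
  drop 3 from [3, 1] -> [1]
  satisfied 1 clause(s); 4 remain; assigned so far: [2, 3]
unit clause [4] forces x4=T; simplify:
  satisfied 2 clause(s); 2 remain; assigned so far: [2, 3, 4]
unit clause [1] forces x1=T; simplify:
  drop -1 from [5, -1] -> [5]
  satisfied 1 clause(s); 1 remain; assigned so far: [1, 2, 3, 4]
unit clause [5] forces x5=T; simplify:
  satisfied 1 clause(s); 0 remain; assigned so far: [1, 2, 3, 4, 5]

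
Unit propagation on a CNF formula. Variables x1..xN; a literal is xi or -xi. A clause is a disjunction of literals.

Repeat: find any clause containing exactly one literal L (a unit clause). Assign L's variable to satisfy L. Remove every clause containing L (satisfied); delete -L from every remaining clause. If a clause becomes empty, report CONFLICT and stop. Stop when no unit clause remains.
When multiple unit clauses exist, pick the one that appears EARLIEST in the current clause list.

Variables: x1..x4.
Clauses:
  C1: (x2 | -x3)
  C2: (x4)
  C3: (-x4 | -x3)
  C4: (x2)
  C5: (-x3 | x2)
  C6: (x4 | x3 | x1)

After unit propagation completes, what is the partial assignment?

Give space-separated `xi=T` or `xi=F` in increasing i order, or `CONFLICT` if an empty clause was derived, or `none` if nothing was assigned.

unit clause [4] forces x4=T; simplify:
  drop -4 from [-4, -3] -> [-3]
  satisfied 2 clause(s); 4 remain; assigned so far: [4]
unit clause [-3] forces x3=F; simplify:
  satisfied 3 clause(s); 1 remain; assigned so far: [3, 4]
unit clause [2] forces x2=T; simplify:
  satisfied 1 clause(s); 0 remain; assigned so far: [2, 3, 4]

Answer: x2=T x3=F x4=T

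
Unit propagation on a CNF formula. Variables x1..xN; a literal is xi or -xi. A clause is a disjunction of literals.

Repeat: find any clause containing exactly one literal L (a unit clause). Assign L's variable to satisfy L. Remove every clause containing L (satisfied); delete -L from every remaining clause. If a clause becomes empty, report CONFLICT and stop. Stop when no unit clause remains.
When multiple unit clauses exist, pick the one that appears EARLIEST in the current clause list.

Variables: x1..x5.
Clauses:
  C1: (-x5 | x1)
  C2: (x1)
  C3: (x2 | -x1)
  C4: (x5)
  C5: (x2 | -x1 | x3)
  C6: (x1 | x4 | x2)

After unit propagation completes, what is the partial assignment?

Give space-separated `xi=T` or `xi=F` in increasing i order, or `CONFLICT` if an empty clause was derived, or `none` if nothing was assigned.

Answer: x1=T x2=T x5=T

Derivation:
unit clause [1] forces x1=T; simplify:
  drop -1 from [2, -1] -> [2]
  drop -1 from [2, -1, 3] -> [2, 3]
  satisfied 3 clause(s); 3 remain; assigned so far: [1]
unit clause [2] forces x2=T; simplify:
  satisfied 2 clause(s); 1 remain; assigned so far: [1, 2]
unit clause [5] forces x5=T; simplify:
  satisfied 1 clause(s); 0 remain; assigned so far: [1, 2, 5]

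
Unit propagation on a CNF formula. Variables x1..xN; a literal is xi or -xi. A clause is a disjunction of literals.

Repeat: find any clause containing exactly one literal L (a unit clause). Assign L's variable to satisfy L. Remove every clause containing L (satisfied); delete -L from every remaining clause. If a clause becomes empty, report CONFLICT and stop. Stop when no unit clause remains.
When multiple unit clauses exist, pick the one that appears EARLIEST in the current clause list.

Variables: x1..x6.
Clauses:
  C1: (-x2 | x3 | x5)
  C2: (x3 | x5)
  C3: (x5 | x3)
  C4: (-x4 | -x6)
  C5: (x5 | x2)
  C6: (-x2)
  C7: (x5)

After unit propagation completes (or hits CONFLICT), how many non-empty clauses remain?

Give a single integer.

unit clause [-2] forces x2=F; simplify:
  drop 2 from [5, 2] -> [5]
  satisfied 2 clause(s); 5 remain; assigned so far: [2]
unit clause [5] forces x5=T; simplify:
  satisfied 4 clause(s); 1 remain; assigned so far: [2, 5]

Answer: 1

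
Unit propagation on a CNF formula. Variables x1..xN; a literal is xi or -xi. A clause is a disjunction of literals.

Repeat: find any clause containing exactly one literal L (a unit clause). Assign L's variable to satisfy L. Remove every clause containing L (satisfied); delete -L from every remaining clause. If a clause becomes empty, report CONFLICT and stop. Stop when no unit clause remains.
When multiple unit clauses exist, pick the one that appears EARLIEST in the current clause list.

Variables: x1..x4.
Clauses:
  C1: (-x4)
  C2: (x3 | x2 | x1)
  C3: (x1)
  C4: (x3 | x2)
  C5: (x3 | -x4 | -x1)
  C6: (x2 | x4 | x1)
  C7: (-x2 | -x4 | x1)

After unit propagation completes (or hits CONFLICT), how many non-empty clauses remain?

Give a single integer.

unit clause [-4] forces x4=F; simplify:
  drop 4 from [2, 4, 1] -> [2, 1]
  satisfied 3 clause(s); 4 remain; assigned so far: [4]
unit clause [1] forces x1=T; simplify:
  satisfied 3 clause(s); 1 remain; assigned so far: [1, 4]

Answer: 1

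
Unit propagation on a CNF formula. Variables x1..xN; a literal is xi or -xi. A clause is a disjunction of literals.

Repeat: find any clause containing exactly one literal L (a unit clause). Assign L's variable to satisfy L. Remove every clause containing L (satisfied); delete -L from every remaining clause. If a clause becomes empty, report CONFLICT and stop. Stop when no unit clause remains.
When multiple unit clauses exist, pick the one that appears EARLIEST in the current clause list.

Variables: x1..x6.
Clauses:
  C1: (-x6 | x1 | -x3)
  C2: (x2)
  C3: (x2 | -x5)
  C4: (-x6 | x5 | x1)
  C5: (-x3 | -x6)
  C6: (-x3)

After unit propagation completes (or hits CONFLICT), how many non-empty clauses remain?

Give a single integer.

unit clause [2] forces x2=T; simplify:
  satisfied 2 clause(s); 4 remain; assigned so far: [2]
unit clause [-3] forces x3=F; simplify:
  satisfied 3 clause(s); 1 remain; assigned so far: [2, 3]

Answer: 1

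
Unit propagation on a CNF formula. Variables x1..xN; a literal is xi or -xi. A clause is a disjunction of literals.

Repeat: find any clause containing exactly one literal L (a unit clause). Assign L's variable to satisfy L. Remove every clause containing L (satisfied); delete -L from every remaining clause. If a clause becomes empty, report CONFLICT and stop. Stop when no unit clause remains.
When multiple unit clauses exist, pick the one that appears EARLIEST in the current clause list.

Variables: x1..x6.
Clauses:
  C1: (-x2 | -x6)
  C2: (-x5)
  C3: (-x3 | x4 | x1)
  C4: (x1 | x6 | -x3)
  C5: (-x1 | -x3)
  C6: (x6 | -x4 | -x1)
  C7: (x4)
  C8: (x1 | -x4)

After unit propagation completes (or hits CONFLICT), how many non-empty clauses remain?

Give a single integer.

Answer: 0

Derivation:
unit clause [-5] forces x5=F; simplify:
  satisfied 1 clause(s); 7 remain; assigned so far: [5]
unit clause [4] forces x4=T; simplify:
  drop -4 from [6, -4, -1] -> [6, -1]
  drop -4 from [1, -4] -> [1]
  satisfied 2 clause(s); 5 remain; assigned so far: [4, 5]
unit clause [1] forces x1=T; simplify:
  drop -1 from [-1, -3] -> [-3]
  drop -1 from [6, -1] -> [6]
  satisfied 2 clause(s); 3 remain; assigned so far: [1, 4, 5]
unit clause [-3] forces x3=F; simplify:
  satisfied 1 clause(s); 2 remain; assigned so far: [1, 3, 4, 5]
unit clause [6] forces x6=T; simplify:
  drop -6 from [-2, -6] -> [-2]
  satisfied 1 clause(s); 1 remain; assigned so far: [1, 3, 4, 5, 6]
unit clause [-2] forces x2=F; simplify:
  satisfied 1 clause(s); 0 remain; assigned so far: [1, 2, 3, 4, 5, 6]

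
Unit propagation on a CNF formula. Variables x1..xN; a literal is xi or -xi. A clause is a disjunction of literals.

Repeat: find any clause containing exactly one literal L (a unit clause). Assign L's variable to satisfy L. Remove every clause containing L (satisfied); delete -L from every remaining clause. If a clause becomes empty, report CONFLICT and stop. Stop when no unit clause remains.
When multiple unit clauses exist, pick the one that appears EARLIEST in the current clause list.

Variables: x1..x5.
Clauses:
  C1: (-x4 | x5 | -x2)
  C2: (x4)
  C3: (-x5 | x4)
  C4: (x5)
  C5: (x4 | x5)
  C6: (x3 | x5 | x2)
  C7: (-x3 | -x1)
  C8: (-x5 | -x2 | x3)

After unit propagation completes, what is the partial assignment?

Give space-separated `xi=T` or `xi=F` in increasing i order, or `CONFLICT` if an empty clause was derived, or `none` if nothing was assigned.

unit clause [4] forces x4=T; simplify:
  drop -4 from [-4, 5, -2] -> [5, -2]
  satisfied 3 clause(s); 5 remain; assigned so far: [4]
unit clause [5] forces x5=T; simplify:
  drop -5 from [-5, -2, 3] -> [-2, 3]
  satisfied 3 clause(s); 2 remain; assigned so far: [4, 5]

Answer: x4=T x5=T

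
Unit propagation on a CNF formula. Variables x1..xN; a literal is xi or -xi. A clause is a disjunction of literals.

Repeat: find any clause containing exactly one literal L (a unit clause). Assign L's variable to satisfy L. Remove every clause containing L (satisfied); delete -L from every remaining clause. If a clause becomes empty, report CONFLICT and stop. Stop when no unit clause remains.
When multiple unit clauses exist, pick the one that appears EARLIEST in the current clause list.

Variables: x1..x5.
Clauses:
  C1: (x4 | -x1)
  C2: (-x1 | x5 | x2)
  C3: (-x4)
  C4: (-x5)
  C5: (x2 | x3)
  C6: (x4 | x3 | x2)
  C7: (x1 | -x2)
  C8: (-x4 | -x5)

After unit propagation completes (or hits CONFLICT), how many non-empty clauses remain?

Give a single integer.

Answer: 0

Derivation:
unit clause [-4] forces x4=F; simplify:
  drop 4 from [4, -1] -> [-1]
  drop 4 from [4, 3, 2] -> [3, 2]
  satisfied 2 clause(s); 6 remain; assigned so far: [4]
unit clause [-1] forces x1=F; simplify:
  drop 1 from [1, -2] -> [-2]
  satisfied 2 clause(s); 4 remain; assigned so far: [1, 4]
unit clause [-5] forces x5=F; simplify:
  satisfied 1 clause(s); 3 remain; assigned so far: [1, 4, 5]
unit clause [-2] forces x2=F; simplify:
  drop 2 from [2, 3] -> [3]
  drop 2 from [3, 2] -> [3]
  satisfied 1 clause(s); 2 remain; assigned so far: [1, 2, 4, 5]
unit clause [3] forces x3=T; simplify:
  satisfied 2 clause(s); 0 remain; assigned so far: [1, 2, 3, 4, 5]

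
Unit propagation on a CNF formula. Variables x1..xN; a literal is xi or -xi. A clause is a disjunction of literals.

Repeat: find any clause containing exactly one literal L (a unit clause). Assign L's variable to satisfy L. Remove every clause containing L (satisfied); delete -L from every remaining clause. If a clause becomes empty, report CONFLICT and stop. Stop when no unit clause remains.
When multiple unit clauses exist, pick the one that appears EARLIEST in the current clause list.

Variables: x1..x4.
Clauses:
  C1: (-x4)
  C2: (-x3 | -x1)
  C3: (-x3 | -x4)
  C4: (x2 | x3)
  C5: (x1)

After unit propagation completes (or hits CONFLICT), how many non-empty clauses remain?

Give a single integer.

unit clause [-4] forces x4=F; simplify:
  satisfied 2 clause(s); 3 remain; assigned so far: [4]
unit clause [1] forces x1=T; simplify:
  drop -1 from [-3, -1] -> [-3]
  satisfied 1 clause(s); 2 remain; assigned so far: [1, 4]
unit clause [-3] forces x3=F; simplify:
  drop 3 from [2, 3] -> [2]
  satisfied 1 clause(s); 1 remain; assigned so far: [1, 3, 4]
unit clause [2] forces x2=T; simplify:
  satisfied 1 clause(s); 0 remain; assigned so far: [1, 2, 3, 4]

Answer: 0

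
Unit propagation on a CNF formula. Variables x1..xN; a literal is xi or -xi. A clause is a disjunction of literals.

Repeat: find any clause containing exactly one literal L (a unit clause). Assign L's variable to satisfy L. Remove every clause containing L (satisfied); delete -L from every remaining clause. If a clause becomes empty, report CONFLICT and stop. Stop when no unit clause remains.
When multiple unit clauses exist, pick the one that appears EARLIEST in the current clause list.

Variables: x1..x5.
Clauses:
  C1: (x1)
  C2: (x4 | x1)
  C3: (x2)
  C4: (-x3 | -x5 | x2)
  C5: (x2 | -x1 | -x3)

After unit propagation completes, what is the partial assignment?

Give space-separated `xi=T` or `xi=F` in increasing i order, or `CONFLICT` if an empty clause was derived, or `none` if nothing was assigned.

unit clause [1] forces x1=T; simplify:
  drop -1 from [2, -1, -3] -> [2, -3]
  satisfied 2 clause(s); 3 remain; assigned so far: [1]
unit clause [2] forces x2=T; simplify:
  satisfied 3 clause(s); 0 remain; assigned so far: [1, 2]

Answer: x1=T x2=T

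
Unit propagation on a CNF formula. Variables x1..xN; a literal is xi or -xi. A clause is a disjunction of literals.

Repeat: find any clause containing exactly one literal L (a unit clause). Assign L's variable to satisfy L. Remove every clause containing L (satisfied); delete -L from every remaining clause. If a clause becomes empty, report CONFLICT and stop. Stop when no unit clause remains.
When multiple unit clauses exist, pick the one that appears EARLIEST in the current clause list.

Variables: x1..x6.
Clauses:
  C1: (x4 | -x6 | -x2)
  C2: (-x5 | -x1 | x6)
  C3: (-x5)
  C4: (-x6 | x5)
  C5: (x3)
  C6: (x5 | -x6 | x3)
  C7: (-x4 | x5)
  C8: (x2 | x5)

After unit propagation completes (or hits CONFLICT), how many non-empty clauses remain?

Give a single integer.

Answer: 0

Derivation:
unit clause [-5] forces x5=F; simplify:
  drop 5 from [-6, 5] -> [-6]
  drop 5 from [5, -6, 3] -> [-6, 3]
  drop 5 from [-4, 5] -> [-4]
  drop 5 from [2, 5] -> [2]
  satisfied 2 clause(s); 6 remain; assigned so far: [5]
unit clause [-6] forces x6=F; simplify:
  satisfied 3 clause(s); 3 remain; assigned so far: [5, 6]
unit clause [3] forces x3=T; simplify:
  satisfied 1 clause(s); 2 remain; assigned so far: [3, 5, 6]
unit clause [-4] forces x4=F; simplify:
  satisfied 1 clause(s); 1 remain; assigned so far: [3, 4, 5, 6]
unit clause [2] forces x2=T; simplify:
  satisfied 1 clause(s); 0 remain; assigned so far: [2, 3, 4, 5, 6]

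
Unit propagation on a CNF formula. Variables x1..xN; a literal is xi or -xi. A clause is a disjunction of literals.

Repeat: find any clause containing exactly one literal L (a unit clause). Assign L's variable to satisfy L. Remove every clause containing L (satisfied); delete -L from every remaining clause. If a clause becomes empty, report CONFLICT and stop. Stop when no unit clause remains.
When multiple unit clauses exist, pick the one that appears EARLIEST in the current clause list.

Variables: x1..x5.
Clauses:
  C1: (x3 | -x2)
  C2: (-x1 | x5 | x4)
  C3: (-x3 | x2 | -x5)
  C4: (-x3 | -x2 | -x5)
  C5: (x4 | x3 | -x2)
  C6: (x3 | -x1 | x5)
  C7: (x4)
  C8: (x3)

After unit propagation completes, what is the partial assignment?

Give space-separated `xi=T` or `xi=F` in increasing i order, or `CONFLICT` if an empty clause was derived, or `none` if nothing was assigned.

unit clause [4] forces x4=T; simplify:
  satisfied 3 clause(s); 5 remain; assigned so far: [4]
unit clause [3] forces x3=T; simplify:
  drop -3 from [-3, 2, -5] -> [2, -5]
  drop -3 from [-3, -2, -5] -> [-2, -5]
  satisfied 3 clause(s); 2 remain; assigned so far: [3, 4]

Answer: x3=T x4=T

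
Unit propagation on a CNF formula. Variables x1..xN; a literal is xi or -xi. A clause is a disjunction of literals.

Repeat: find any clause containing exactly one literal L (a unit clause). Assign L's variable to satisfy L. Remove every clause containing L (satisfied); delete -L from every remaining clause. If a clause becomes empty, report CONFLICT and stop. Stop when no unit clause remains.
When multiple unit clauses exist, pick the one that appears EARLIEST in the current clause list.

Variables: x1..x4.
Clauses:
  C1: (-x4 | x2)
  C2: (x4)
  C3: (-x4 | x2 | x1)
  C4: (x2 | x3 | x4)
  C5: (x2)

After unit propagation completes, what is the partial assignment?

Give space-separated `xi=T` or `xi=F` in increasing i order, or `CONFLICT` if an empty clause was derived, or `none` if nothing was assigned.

Answer: x2=T x4=T

Derivation:
unit clause [4] forces x4=T; simplify:
  drop -4 from [-4, 2] -> [2]
  drop -4 from [-4, 2, 1] -> [2, 1]
  satisfied 2 clause(s); 3 remain; assigned so far: [4]
unit clause [2] forces x2=T; simplify:
  satisfied 3 clause(s); 0 remain; assigned so far: [2, 4]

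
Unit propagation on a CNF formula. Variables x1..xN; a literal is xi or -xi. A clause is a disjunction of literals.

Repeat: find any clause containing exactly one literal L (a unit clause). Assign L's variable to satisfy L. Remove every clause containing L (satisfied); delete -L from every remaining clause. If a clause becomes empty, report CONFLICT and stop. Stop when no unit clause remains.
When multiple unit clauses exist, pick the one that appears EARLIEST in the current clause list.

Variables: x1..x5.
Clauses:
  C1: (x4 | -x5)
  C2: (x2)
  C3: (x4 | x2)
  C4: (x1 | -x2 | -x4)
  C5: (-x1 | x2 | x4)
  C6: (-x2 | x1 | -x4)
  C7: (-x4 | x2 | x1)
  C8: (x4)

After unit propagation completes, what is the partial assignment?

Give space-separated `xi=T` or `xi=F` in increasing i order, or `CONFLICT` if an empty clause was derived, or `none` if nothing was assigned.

Answer: x1=T x2=T x4=T

Derivation:
unit clause [2] forces x2=T; simplify:
  drop -2 from [1, -2, -4] -> [1, -4]
  drop -2 from [-2, 1, -4] -> [1, -4]
  satisfied 4 clause(s); 4 remain; assigned so far: [2]
unit clause [4] forces x4=T; simplify:
  drop -4 from [1, -4] -> [1]
  drop -4 from [1, -4] -> [1]
  satisfied 2 clause(s); 2 remain; assigned so far: [2, 4]
unit clause [1] forces x1=T; simplify:
  satisfied 2 clause(s); 0 remain; assigned so far: [1, 2, 4]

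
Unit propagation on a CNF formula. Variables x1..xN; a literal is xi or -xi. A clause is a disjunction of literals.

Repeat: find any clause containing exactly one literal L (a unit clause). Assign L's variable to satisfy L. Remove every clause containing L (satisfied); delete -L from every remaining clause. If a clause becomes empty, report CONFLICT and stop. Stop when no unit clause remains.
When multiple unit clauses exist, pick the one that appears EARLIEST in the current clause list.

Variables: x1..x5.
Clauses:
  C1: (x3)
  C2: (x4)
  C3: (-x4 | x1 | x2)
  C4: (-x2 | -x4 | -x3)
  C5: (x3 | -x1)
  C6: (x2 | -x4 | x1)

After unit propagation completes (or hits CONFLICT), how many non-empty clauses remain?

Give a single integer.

Answer: 0

Derivation:
unit clause [3] forces x3=T; simplify:
  drop -3 from [-2, -4, -3] -> [-2, -4]
  satisfied 2 clause(s); 4 remain; assigned so far: [3]
unit clause [4] forces x4=T; simplify:
  drop -4 from [-4, 1, 2] -> [1, 2]
  drop -4 from [-2, -4] -> [-2]
  drop -4 from [2, -4, 1] -> [2, 1]
  satisfied 1 clause(s); 3 remain; assigned so far: [3, 4]
unit clause [-2] forces x2=F; simplify:
  drop 2 from [1, 2] -> [1]
  drop 2 from [2, 1] -> [1]
  satisfied 1 clause(s); 2 remain; assigned so far: [2, 3, 4]
unit clause [1] forces x1=T; simplify:
  satisfied 2 clause(s); 0 remain; assigned so far: [1, 2, 3, 4]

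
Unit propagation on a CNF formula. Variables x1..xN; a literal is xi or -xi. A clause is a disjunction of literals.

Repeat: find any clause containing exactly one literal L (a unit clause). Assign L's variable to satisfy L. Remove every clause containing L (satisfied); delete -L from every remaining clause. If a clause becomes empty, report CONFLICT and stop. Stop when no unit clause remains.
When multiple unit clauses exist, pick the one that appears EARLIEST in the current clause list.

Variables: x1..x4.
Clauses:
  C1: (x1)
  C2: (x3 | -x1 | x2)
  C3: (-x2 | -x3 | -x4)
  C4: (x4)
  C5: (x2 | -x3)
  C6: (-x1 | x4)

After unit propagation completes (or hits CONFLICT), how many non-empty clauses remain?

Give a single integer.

unit clause [1] forces x1=T; simplify:
  drop -1 from [3, -1, 2] -> [3, 2]
  drop -1 from [-1, 4] -> [4]
  satisfied 1 clause(s); 5 remain; assigned so far: [1]
unit clause [4] forces x4=T; simplify:
  drop -4 from [-2, -3, -4] -> [-2, -3]
  satisfied 2 clause(s); 3 remain; assigned so far: [1, 4]

Answer: 3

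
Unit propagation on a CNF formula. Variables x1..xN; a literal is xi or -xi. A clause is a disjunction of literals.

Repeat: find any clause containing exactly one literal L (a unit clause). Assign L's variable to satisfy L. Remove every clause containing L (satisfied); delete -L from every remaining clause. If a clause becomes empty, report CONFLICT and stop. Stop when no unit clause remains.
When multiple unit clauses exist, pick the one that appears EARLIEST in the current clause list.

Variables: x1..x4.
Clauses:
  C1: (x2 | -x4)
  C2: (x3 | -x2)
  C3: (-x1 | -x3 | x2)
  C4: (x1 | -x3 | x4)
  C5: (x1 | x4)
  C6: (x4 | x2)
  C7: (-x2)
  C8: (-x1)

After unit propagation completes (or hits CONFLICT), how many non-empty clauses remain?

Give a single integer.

unit clause [-2] forces x2=F; simplify:
  drop 2 from [2, -4] -> [-4]
  drop 2 from [-1, -3, 2] -> [-1, -3]
  drop 2 from [4, 2] -> [4]
  satisfied 2 clause(s); 6 remain; assigned so far: [2]
unit clause [-4] forces x4=F; simplify:
  drop 4 from [1, -3, 4] -> [1, -3]
  drop 4 from [1, 4] -> [1]
  drop 4 from [4] -> [] (empty!)
  satisfied 1 clause(s); 5 remain; assigned so far: [2, 4]
CONFLICT (empty clause)

Answer: 4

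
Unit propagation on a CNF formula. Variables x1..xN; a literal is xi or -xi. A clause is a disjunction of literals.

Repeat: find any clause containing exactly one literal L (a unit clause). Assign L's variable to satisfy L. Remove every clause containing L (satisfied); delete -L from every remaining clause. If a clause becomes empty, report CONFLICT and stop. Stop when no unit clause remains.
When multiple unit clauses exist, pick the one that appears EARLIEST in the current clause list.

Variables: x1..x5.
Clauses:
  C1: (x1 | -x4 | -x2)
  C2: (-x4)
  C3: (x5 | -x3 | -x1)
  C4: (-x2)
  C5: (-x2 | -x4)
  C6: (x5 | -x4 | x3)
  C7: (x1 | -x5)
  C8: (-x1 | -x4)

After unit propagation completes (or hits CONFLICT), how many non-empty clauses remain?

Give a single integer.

Answer: 2

Derivation:
unit clause [-4] forces x4=F; simplify:
  satisfied 5 clause(s); 3 remain; assigned so far: [4]
unit clause [-2] forces x2=F; simplify:
  satisfied 1 clause(s); 2 remain; assigned so far: [2, 4]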